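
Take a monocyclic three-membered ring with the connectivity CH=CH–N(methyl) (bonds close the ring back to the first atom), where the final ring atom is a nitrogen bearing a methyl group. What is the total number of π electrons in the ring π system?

All ring atoms are sp² and supply a p orbital to the ring (each doubly-bonded ring atom is sp² with one p-orbital electron; the pyrrole-type nitrogen donates its lone pair from the p orbital); the conjugation is uninterrupted.
Adding the contributions, 1 × 2 = 2 from the double-bond unit + 2 from the N(methyl) atom = 4.

4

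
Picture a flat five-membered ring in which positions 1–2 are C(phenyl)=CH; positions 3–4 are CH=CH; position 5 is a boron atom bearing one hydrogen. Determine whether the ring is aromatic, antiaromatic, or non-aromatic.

Check conjugation: the double-bond atoms are sp², each contributing one p electron; the boron has an empty p orbital — every position has a p orbital, so the cyclic π system is continuous.
Tallying contributions gives 2 × 2 = 4 from the double-bond units + 0 from the BH atom = 4.
With 4 = 4·1 π electrons, Hückel's rule classifies the planar ring as antiaromatic.

Antiaromatic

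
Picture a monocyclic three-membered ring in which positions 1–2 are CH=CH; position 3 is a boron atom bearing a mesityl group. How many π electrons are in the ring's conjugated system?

2

All ring atoms are sp² and supply a p orbital to the ring (every atom in a ring double bond is sp² and brings one electron to the p orbital; the boron has an empty p orbital); the conjugation is uninterrupted.
π-electron count: 1 × 2 = 2 from the double-bond unit + 0 from the B(mesityl) atom = 2.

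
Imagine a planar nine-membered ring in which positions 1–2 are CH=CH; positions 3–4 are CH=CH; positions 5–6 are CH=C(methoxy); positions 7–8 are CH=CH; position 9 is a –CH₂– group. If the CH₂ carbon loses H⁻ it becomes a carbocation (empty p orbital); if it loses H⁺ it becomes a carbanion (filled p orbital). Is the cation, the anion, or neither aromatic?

The anion

Once that carbon is sp², every ring atom has a p orbital and both ions are fully conjugated.
Cation: 4 × 2 + 0 = 8 π electrons → 4(2), antiaromatic.
Anion: 4 × 2 + 2 = 10 π electrons → 4(2)+2, aromatic.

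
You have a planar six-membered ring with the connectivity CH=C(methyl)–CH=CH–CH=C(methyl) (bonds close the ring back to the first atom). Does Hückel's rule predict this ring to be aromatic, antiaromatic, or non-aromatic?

Aromatic

Check conjugation: each doubly-bonded ring atom is sp² with one p-orbital electron — every position has a p orbital, so the cyclic π system is continuous.
Adding the contributions, 3 × 2 = 6 from the 3 double-bond units.
Since 6 = 4·1 + 2, the ring meets the 4n+2 criterion.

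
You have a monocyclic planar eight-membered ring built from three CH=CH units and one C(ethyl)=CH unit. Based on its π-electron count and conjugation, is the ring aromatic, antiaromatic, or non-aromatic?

Antiaromatic

The p orbitals form a continuous loop: each doubly-bonded ring atom is sp² with one p-orbital electron. The ring is fully conjugated.
Adding the contributions, 4 × 2 = 8 from the 4 double-bond units.
A 4n π count (8, n = 2) in a planar conjugated ring means antiaromatic.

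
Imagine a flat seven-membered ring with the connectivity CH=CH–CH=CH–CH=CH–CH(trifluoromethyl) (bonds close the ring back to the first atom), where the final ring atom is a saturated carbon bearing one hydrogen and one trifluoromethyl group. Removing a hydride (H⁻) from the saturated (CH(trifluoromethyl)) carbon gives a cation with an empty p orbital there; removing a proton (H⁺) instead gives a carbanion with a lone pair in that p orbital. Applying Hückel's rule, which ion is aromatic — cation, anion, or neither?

The cation

In either ion the ring is fully conjugated: every atom, including the new sp² carbon, supplies a p orbital.
Cation: 3 × 2 + 0 = 6 π electrons → 4(1)+2, aromatic.
Anion: 3 × 2 + 2 = 8 π electrons → 4(2), antiaromatic.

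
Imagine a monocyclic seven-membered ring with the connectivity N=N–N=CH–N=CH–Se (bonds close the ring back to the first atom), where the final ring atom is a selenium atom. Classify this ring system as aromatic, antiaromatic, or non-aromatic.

The p orbitals form a continuous loop: each doubly-bonded ring atom is sp² with one p-orbital electron; each sp² =N– keeps its lone pair in-plane and puts one electron into the π system; the selenium donates one lone pair from its p orbital. The ring is fully conjugated.
Tallying contributions gives 3 × 2 = 6 from the double-bond units + 2 from the Se atom = 8.
8 is a 4n count (n = 2), so the planar conjugated ring is antiaromatic.

Antiaromatic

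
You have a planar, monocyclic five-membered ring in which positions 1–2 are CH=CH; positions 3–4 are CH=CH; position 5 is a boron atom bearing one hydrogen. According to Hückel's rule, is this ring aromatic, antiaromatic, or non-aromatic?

Check conjugation: every atom in a ring double bond is sp² and brings one electron to the p orbital; the boron has an empty p orbital — every position has a p orbital, so the cyclic π system is continuous.
Tallying contributions gives 2 × 2 = 4 from the double-bond units + 0 from the BH atom = 4.
4 is a 4n count (n = 1), so the planar conjugated ring is antiaromatic.
(The species described is borole.)

Antiaromatic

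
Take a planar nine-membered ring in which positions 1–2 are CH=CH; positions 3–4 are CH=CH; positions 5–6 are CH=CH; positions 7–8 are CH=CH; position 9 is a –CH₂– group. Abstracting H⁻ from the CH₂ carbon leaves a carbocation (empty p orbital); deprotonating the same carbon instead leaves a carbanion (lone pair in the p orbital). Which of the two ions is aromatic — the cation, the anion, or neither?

Both ions have a continuous loop of p orbitals — each ring atom is sp².
Cation: 4 × 2 + 0 = 8 π electrons → 4(2), antiaromatic.
Anion: 4 × 2 + 2 = 10 π electrons → 4(2)+2, aromatic.

The anion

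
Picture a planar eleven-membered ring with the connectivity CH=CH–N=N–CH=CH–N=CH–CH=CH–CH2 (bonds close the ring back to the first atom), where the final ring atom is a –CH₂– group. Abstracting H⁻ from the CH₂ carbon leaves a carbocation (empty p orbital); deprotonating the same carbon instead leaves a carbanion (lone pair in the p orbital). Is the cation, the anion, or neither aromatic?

The cation

Once that carbon is sp², every ring atom has a p orbital and both ions are fully conjugated.
Cation: 5 × 2 + 0 = 10 π electrons → 4(2)+2, aromatic.
Anion: 5 × 2 + 2 = 12 π electrons → 4(3), antiaromatic.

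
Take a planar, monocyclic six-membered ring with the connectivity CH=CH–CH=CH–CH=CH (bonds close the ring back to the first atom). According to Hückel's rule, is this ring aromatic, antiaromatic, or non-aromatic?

Aromatic

All ring atoms are sp² and supply a p orbital to the ring (the double-bond atoms are sp², each contributing one p electron); the conjugation is uninterrupted.
Adding the contributions, 3 × 2 = 6 from the 3 double-bond units.
With 6 π electrons (n = 1), the Hückel 4n+2 condition holds.
(This ring is benzene.)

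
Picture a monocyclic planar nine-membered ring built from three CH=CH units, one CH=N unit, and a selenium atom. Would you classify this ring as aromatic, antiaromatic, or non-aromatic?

Aromatic

Check conjugation: every atom in a ring double bond is sp² and brings one electron to the p orbital; each sp² =N– keeps its lone pair in-plane and puts one electron into the π system; the selenium donates one lone pair from its p orbital — every position has a p orbital, so the cyclic π system is continuous.
π-electron count: 4 × 2 = 8 from the double-bond units + 2 from the Se atom = 10.
That gives a 4n+2 count (10, n = 2).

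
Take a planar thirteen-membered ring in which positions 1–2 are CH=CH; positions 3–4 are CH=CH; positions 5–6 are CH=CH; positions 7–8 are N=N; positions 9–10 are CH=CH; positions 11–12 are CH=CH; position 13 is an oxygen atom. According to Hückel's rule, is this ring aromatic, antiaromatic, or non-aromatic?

Check conjugation: the double-bond atoms are sp², each contributing one p electron; each sp² =N– keeps its lone pair in-plane and puts one electron into the π system; the oxygen donates one lone pair from its p orbital — every position has a p orbital, so the cyclic π system is continuous.
π-electron count: 6 × 2 = 12 from the double-bond units + 2 from the O atom = 14.
14 = 4(3) + 2, which satisfies Hückel's 4n+2 rule.

Aromatic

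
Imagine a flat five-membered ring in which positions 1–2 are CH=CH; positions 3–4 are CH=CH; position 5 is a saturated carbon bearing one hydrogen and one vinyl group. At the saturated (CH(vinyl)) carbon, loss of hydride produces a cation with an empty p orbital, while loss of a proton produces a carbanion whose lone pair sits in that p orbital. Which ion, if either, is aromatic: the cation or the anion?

Once that carbon is sp², every ring atom has a p orbital and both ions are fully conjugated.
Cation: 2 × 2 + 0 = 4 π electrons → 4(1), antiaromatic.
Anion: 2 × 2 + 2 = 6 π electrons → 4(1)+2, aromatic.

The anion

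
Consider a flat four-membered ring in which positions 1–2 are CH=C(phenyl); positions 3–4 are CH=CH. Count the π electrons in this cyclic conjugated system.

4

Every ring atom contributes a p orbital perpendicular to the ring (every atom in a ring double bond is sp² and brings one electron to the p orbital), so the π system is cyclic and fully conjugated.
Tallying contributions gives 2 × 2 = 4 from the 2 double-bond units.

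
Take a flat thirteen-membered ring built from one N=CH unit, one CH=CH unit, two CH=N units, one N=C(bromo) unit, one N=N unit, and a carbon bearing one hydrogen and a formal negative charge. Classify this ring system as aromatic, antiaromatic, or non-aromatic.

All ring atoms are sp² and supply a p orbital to the ring (the double-bond atoms are sp², each contributing one p electron; the doubly-bonded nitrogens are pyridine-type — their lone pairs lie in the ring plane, leaving one electron in the p orbital; the carbanion's lone pair occupies the p orbital); the conjugation is uninterrupted.
Tallying contributions gives 6 × 2 = 12 from the double-bond units + 2 from the CH(-) atom = 14.
14 = 4(3) + 2, which satisfies Hückel's 4n+2 rule.

Aromatic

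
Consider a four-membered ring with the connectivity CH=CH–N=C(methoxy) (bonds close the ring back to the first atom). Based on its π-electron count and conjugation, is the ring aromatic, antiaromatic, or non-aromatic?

Antiaromatic

Check conjugation: each doubly-bonded ring atom is sp² with one p-orbital electron; each =N– nitrogen is pyridine-type (lone pair in the sp² plane, one electron in the p orbital) — every position has a p orbital, so the cyclic π system is continuous.
π-electron count: 2 × 2 = 4 from the 2 double-bond units.
With 4 = 4·1 π electrons, Hückel's rule classifies the planar ring as antiaromatic.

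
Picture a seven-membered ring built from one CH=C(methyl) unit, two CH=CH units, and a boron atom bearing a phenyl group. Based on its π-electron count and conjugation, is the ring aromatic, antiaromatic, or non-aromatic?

Check conjugation: every atom in a ring double bond is sp² and brings one electron to the p orbital; the boron has an empty p orbital — every position has a p orbital, so the cyclic π system is continuous.
Adding the contributions, 3 × 2 = 6 from the double-bond units + 0 from the B(phenyl) atom = 6.
6 = 4(1) + 2, which satisfies Hückel's 4n+2 rule.

Aromatic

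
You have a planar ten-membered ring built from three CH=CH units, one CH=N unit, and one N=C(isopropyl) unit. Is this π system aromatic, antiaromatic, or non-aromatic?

Aromatic

All ring atoms are sp² and supply a p orbital to the ring (the double-bond atoms are sp², each contributing one p electron; the doubly-bonded nitrogens are pyridine-type — their lone pairs lie in the ring plane, leaving one electron in the p orbital); the conjugation is uninterrupted.
Adding the contributions, 5 × 2 = 10 from the 5 double-bond units.
Since 10 = 4·2 + 2, the ring meets the 4n+2 criterion.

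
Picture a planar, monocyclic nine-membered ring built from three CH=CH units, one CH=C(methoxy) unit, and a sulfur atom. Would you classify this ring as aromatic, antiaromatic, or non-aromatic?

The p orbitals form a continuous loop: each doubly-bonded ring atom is sp² with one p-orbital electron; the sulfur donates one lone pair from its p orbital. The ring is fully conjugated.
Adding the contributions, 4 × 2 = 8 from the double-bond units + 2 from the S atom = 10.
That gives a 4n+2 count (10, n = 2).

Aromatic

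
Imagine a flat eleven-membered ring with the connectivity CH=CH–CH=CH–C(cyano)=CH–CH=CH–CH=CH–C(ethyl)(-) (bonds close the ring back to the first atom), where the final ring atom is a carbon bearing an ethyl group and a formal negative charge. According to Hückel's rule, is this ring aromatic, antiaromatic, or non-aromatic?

All ring atoms are sp² and supply a p orbital to the ring (the double-bond atoms are sp², each contributing one p electron; the carbanion's lone pair occupies the p orbital); the conjugation is uninterrupted.
π-electron count: 5 × 2 = 10 from the double-bond units + 2 from the C(ethyl)(-) atom = 12.
A 4n π count (12, n = 3) in a planar conjugated ring means antiaromatic.

Antiaromatic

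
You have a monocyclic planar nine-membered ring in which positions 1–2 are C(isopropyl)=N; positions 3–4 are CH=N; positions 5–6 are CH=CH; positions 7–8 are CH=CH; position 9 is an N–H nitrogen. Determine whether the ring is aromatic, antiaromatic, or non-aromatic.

Aromatic

Every ring atom contributes a p orbital perpendicular to the ring (every atom in a ring double bond is sp² and brings one electron to the p orbital; each sp² =N– keeps its lone pair in-plane and puts one electron into the π system; the pyrrole-type nitrogen donates its lone pair from the p orbital), so the π system is cyclic and fully conjugated.
π-electron count: 4 × 2 = 8 from the double-bond units + 2 from the NH atom = 10.
That gives a 4n+2 count (10, n = 2).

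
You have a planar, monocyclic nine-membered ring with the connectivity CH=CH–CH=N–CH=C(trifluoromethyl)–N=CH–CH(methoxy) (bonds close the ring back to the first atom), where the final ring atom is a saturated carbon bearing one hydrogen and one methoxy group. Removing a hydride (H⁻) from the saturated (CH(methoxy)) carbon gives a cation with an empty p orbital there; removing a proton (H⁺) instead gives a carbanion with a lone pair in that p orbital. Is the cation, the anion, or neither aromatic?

The anion

In both ions every ring atom is sp² and contributes a p orbital, so both rings are fully conjugated.
Cation: 4 × 2 + 0 = 8 π electrons → 4(2), antiaromatic.
Anion: 4 × 2 + 2 = 10 π electrons → 4(2)+2, aromatic.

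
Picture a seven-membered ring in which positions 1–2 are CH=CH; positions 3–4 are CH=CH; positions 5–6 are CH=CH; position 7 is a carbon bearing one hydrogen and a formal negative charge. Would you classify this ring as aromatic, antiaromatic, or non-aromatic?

Every ring atom contributes a p orbital perpendicular to the ring (the double-bond atoms are sp², each contributing one p electron; the carbanion's lone pair occupies the p orbital), so the π system is cyclic and fully conjugated.
Adding the contributions, 3 × 2 = 6 from the double-bond units + 2 from the CH(-) atom = 8.
With 8 = 4·2 π electrons, Hückel's rule classifies the planar ring as antiaromatic.

Antiaromatic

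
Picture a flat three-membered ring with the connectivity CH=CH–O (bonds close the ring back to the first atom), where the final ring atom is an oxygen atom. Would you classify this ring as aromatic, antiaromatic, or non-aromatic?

Antiaromatic

The p orbitals form a continuous loop: each doubly-bonded ring atom is sp² with one p-orbital electron; the oxygen donates one lone pair from its p orbital. The ring is fully conjugated.
π-electron count: 1 × 2 = 2 from the double-bond unit + 2 from the O atom = 4.
4 = 4(1); a planar, fully conjugated 4n system is antiaromatic.
This is oxirene.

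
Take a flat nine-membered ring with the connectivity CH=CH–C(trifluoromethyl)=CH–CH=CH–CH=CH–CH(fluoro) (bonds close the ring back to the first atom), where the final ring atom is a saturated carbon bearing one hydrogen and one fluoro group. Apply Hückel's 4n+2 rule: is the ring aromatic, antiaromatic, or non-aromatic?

Non-aromatic

The CH(fluoro) carbon is saturated: that saturated carbon is sp³ and has no p orbital in the ring π system. Conjugation is not continuous around the ring.
Hückel's rule only applies to fully conjugated rings, so this one is simply non-aromatic.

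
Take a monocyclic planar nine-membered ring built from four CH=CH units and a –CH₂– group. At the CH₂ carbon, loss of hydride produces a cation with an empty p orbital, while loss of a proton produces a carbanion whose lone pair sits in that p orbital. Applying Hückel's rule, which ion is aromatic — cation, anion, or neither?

Both ions have a continuous loop of p orbitals — each ring atom is sp².
Cation: 4 × 2 + 0 = 8 π electrons → 4(2), antiaromatic.
Anion: 4 × 2 + 2 = 10 π electrons → 4(2)+2, aromatic.

The anion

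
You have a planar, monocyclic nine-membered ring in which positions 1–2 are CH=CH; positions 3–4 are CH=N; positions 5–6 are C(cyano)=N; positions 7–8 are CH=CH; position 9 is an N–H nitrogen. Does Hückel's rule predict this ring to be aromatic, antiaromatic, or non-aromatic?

Aromatic

The p orbitals form a continuous loop: the double-bond atoms are sp², each contributing one p electron; each sp² =N– keeps its lone pair in-plane and puts one electron into the π system; the pyrrole-type nitrogen donates its lone pair from the p orbital. The ring is fully conjugated.
Tallying contributions gives 4 × 2 = 8 from the double-bond units + 2 from the NH atom = 10.
That gives a 4n+2 count (10, n = 2).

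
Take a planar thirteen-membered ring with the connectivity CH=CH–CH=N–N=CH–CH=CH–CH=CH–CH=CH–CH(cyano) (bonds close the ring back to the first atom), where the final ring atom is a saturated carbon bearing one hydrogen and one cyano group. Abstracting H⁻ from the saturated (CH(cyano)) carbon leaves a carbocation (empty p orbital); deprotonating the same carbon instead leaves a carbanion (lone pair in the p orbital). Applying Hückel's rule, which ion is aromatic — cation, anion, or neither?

The anion

Once that carbon is sp², every ring atom has a p orbital and both ions are fully conjugated.
Cation: 6 × 2 + 0 = 12 π electrons → 4(3), antiaromatic.
Anion: 6 × 2 + 2 = 14 π electrons → 4(3)+2, aromatic.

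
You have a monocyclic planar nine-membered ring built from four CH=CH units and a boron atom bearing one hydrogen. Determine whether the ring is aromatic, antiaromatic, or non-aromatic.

The p orbitals form a continuous loop: the double-bond atoms are sp², each contributing one p electron; the boron has an empty p orbital. The ring is fully conjugated.
Tallying contributions gives 4 × 2 = 8 from the double-bond units + 0 from the BH atom = 8.
8 is a 4n count (n = 2), so the planar conjugated ring is antiaromatic.

Antiaromatic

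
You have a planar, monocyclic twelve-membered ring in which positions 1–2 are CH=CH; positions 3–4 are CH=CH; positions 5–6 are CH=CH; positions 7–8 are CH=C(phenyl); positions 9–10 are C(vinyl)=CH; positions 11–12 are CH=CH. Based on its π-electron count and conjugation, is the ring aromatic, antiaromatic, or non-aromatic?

All ring atoms are sp² and supply a p orbital to the ring (the double-bond atoms are sp², each contributing one p electron); the conjugation is uninterrupted.
Tallying contributions gives 6 × 2 = 12 from the 6 double-bond units.
With 12 = 4·3 π electrons, Hückel's rule classifies the planar ring as antiaromatic.

Antiaromatic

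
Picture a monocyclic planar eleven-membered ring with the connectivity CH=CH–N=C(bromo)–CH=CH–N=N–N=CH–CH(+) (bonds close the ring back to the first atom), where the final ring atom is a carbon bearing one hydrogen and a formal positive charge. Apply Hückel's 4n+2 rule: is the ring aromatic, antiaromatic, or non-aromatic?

All ring atoms are sp² and supply a p orbital to the ring (each doubly-bonded ring atom is sp² with one p-orbital electron; each =N– nitrogen is pyridine-type (lone pair in the sp² plane, one electron in the p orbital); the carbocation has an empty p orbital); the conjugation is uninterrupted.
Adding the contributions, 5 × 2 = 10 from the double-bond units + 0 from the CH(+) atom = 10.
Since 10 = 4·2 + 2, the ring meets the 4n+2 criterion.

Aromatic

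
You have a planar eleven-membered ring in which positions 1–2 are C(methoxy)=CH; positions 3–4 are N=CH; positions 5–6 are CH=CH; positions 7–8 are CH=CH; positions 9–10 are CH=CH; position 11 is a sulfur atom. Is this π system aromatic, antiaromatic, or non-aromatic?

Antiaromatic

All ring atoms are sp² and supply a p orbital to the ring (the double-bond atoms are sp², each contributing one p electron; the doubly-bonded nitrogens are pyridine-type — their lone pairs lie in the ring plane, leaving one electron in the p orbital; the sulfur donates one lone pair from its p orbital); the conjugation is uninterrupted.
π-electron count: 5 × 2 = 10 from the double-bond units + 2 from the S atom = 12.
12 = 4(3); a planar, fully conjugated 4n system is antiaromatic.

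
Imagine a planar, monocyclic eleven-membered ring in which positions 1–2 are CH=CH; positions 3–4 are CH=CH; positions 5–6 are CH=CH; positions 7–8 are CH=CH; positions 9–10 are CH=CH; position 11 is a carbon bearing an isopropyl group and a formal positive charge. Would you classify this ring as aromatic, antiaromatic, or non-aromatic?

Aromatic

Check conjugation: every atom in a ring double bond is sp² and brings one electron to the p orbital; the carbocation has an empty p orbital — every position has a p orbital, so the cyclic π system is continuous.
Counting π electrons: 5 × 2 = 10 from the double-bond units + 0 from the C(isopropyl)(+) atom = 10.
With 10 π electrons (n = 2), the Hückel 4n+2 condition holds.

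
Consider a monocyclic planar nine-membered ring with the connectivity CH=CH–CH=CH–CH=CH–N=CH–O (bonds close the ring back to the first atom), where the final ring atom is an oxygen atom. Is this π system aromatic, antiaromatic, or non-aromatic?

Aromatic

All ring atoms are sp² and supply a p orbital to the ring (the double-bond atoms are sp², each contributing one p electron; the doubly-bonded nitrogens are pyridine-type — their lone pairs lie in the ring plane, leaving one electron in the p orbital; the oxygen donates one lone pair from its p orbital); the conjugation is uninterrupted.
Counting π electrons: 4 × 2 = 8 from the double-bond units + 2 from the O atom = 10.
10 = 4(2) + 2, which satisfies Hückel's 4n+2 rule.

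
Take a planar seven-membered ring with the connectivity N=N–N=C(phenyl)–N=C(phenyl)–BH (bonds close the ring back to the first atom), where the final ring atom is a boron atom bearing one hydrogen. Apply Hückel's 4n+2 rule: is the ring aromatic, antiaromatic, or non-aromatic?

Aromatic

Check conjugation: each doubly-bonded ring atom is sp² with one p-orbital electron; the doubly-bonded nitrogens are pyridine-type — their lone pairs lie in the ring plane, leaving one electron in the p orbital; the boron has an empty p orbital — every position has a p orbital, so the cyclic π system is continuous.
Counting π electrons: 3 × 2 = 6 from the double-bond units + 0 from the BH atom = 6.
That gives a 4n+2 count (6, n = 1).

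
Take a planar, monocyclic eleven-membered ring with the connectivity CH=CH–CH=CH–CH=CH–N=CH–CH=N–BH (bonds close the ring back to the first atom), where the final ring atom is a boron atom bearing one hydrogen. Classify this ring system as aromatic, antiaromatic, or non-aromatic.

Every ring atom contributes a p orbital perpendicular to the ring (each doubly-bonded ring atom is sp² with one p-orbital electron; each sp² =N– keeps its lone pair in-plane and puts one electron into the π system; the boron has an empty p orbital), so the π system is cyclic and fully conjugated.
Adding the contributions, 5 × 2 = 10 from the double-bond units + 0 from the BH atom = 10.
10 = 4(2) + 2, which satisfies Hückel's 4n+2 rule.

Aromatic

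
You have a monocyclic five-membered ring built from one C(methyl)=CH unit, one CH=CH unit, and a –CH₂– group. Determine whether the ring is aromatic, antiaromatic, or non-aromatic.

Non-aromatic

The CH2 position has four σ bonds — the tetrahedral CH₂ carbon is sp³ and has no p orbital in the ring π system — so the cyclic conjugation is interrupted.
Hückel's rule only applies to fully conjugated rings, so this one is simply non-aromatic.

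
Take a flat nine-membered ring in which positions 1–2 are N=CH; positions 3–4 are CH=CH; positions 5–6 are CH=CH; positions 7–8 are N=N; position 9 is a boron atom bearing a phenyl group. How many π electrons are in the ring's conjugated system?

8

Check conjugation: every atom in a ring double bond is sp² and brings one electron to the p orbital; each sp² =N– keeps its lone pair in-plane and puts one electron into the π system; the boron has an empty p orbital — every position has a p orbital, so the cyclic π system is continuous.
Adding the contributions, 4 × 2 = 8 from the double-bond units + 0 from the B(phenyl) atom = 8.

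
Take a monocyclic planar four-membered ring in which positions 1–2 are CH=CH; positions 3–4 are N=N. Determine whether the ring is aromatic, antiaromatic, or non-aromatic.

Check conjugation: the double-bond atoms are sp², each contributing one p electron; the doubly-bonded nitrogens are pyridine-type — their lone pairs lie in the ring plane, leaving one electron in the p orbital — every position has a p orbital, so the cyclic π system is continuous.
π-electron count: 2 × 2 = 4 from the 2 double-bond units.
With 4 = 4·1 π electrons, Hückel's rule classifies the planar ring as antiaromatic.

Antiaromatic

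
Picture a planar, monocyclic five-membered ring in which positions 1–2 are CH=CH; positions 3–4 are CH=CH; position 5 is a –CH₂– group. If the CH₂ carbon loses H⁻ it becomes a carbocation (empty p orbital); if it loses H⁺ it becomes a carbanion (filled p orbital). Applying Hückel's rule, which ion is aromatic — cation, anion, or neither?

The anion

Once that carbon is sp², every ring atom has a p orbital and both ions are fully conjugated.
Cation: 2 × 2 + 0 = 4 π electrons → 4(1), antiaromatic.
Anion: 2 × 2 + 2 = 6 π electrons → 4(1)+2, aromatic.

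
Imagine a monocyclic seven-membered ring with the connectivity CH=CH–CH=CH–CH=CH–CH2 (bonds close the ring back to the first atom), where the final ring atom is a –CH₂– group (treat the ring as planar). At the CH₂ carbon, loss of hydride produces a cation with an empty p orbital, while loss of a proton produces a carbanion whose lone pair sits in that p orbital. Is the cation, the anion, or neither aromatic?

Once that carbon is sp², every ring atom has a p orbital and both ions are fully conjugated.
Cation: 3 × 2 + 0 = 6 π electrons → 4(1)+2, aromatic.
Anion: 3 × 2 + 2 = 8 π electrons → 4(2), antiaromatic.

The cation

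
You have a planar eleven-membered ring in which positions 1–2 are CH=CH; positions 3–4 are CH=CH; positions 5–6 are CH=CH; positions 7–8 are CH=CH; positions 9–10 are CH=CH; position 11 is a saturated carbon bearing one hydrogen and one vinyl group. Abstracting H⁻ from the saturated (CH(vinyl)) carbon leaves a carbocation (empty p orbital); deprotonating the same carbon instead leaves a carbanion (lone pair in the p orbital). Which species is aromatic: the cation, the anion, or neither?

The cation

Once that carbon is sp², every ring atom has a p orbital and both ions are fully conjugated.
Cation: 5 × 2 + 0 = 10 π electrons → 4(2)+2, aromatic.
Anion: 5 × 2 + 2 = 12 π electrons → 4(3), antiaromatic.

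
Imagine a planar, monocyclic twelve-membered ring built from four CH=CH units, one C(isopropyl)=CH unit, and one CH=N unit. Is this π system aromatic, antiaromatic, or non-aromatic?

All ring atoms are sp² and supply a p orbital to the ring (each doubly-bonded ring atom is sp² with one p-orbital electron; each sp² =N– keeps its lone pair in-plane and puts one electron into the π system); the conjugation is uninterrupted.
Counting π electrons: 6 × 2 = 12 from the 6 double-bond units.
A 4n π count (12, n = 3) in a planar conjugated ring means antiaromatic.

Antiaromatic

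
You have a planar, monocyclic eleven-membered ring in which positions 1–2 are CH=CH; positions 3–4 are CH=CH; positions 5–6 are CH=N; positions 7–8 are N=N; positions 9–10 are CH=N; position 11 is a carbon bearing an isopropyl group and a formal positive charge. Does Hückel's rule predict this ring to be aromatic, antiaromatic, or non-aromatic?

Every ring atom contributes a p orbital perpendicular to the ring (the double-bond atoms are sp², each contributing one p electron; each sp² =N– keeps its lone pair in-plane and puts one electron into the π system; the carbocation has an empty p orbital), so the π system is cyclic and fully conjugated.
π-electron count: 5 × 2 = 10 from the double-bond units + 0 from the C(isopropyl)(+) atom = 10.
10 = 4(2) + 2, which satisfies Hückel's 4n+2 rule.

Aromatic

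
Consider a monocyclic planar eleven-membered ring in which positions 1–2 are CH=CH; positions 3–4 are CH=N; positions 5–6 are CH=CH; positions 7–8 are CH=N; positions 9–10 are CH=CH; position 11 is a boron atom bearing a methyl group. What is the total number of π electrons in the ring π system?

10

Every ring atom contributes a p orbital perpendicular to the ring (each doubly-bonded ring atom is sp² with one p-orbital electron; the doubly-bonded nitrogens are pyridine-type — their lone pairs lie in the ring plane, leaving one electron in the p orbital; the boron has an empty p orbital), so the π system is cyclic and fully conjugated.
π-electron count: 5 × 2 = 10 from the double-bond units + 0 from the B(methyl) atom = 10.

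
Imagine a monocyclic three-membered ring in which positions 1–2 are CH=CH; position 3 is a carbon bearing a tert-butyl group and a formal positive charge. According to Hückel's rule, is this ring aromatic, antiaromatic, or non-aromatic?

Check conjugation: the double-bond atoms are sp², each contributing one p electron; the carbocation has an empty p orbital — every position has a p orbital, so the cyclic π system is continuous.
Counting π electrons: 1 × 2 = 2 from the double-bond unit + 0 from the C(tert-butyl)(+) atom = 2.
Since 2 = 4·0 + 2, the ring meets the 4n+2 criterion.

Aromatic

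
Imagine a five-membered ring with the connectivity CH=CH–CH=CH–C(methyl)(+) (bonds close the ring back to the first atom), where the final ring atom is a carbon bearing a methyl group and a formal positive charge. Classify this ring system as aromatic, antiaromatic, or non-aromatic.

Check conjugation: every atom in a ring double bond is sp² and brings one electron to the p orbital; the carbocation has an empty p orbital — every position has a p orbital, so the cyclic π system is continuous.
Tallying contributions gives 2 × 2 = 4 from the double-bond units + 0 from the C(methyl)(+) atom = 4.
A 4n π count (4, n = 1) in a planar conjugated ring means antiaromatic.

Antiaromatic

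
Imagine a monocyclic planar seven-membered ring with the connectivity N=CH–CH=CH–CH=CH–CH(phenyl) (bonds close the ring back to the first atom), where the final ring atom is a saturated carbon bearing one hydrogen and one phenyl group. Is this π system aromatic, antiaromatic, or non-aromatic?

Non-aromatic

The CH(phenyl) position has four σ bonds — that saturated carbon is sp³ and has no p orbital in the ring π system — so the cyclic conjugation is interrupted.
Without a continuous loop of overlapping p orbitals the Hückel electron count never comes into play.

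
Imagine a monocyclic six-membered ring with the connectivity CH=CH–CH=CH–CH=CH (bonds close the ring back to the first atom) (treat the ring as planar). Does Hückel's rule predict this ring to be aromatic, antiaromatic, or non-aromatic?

Aromatic

Every ring atom contributes a p orbital perpendicular to the ring (each doubly-bonded ring atom is sp² with one p-orbital electron), so the π system is cyclic and fully conjugated.
π-electron count: 3 × 2 = 6 from the 3 double-bond units.
6 = 4(1) + 2, which satisfies Hückel's 4n+2 rule.
(The species described is benzene.)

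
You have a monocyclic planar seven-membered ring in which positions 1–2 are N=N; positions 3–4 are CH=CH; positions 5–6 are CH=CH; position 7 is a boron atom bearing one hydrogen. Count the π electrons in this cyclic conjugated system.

6

Check conjugation: the double-bond atoms are sp², each contributing one p electron; the doubly-bonded nitrogens are pyridine-type — their lone pairs lie in the ring plane, leaving one electron in the p orbital; the boron has an empty p orbital — every position has a p orbital, so the cyclic π system is continuous.
Adding the contributions, 3 × 2 = 6 from the double-bond units + 0 from the BH atom = 6.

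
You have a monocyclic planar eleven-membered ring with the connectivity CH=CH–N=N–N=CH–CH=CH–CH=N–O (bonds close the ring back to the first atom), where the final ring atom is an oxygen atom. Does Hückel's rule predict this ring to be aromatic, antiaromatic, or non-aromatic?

Antiaromatic

Every ring atom contributes a p orbital perpendicular to the ring (each doubly-bonded ring atom is sp² with one p-orbital electron; the doubly-bonded nitrogens are pyridine-type — their lone pairs lie in the ring plane, leaving one electron in the p orbital; the oxygen donates one lone pair from its p orbital), so the π system is cyclic and fully conjugated.
Tallying contributions gives 5 × 2 = 10 from the double-bond units + 2 from the O atom = 12.
12 = 4(3); a planar, fully conjugated 4n system is antiaromatic.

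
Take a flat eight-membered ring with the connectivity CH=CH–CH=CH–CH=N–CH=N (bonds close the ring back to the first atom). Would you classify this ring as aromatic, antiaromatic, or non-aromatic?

The p orbitals form a continuous loop: each doubly-bonded ring atom is sp² with one p-orbital electron; the doubly-bonded nitrogens are pyridine-type — their lone pairs lie in the ring plane, leaving one electron in the p orbital. The ring is fully conjugated.
Tallying contributions gives 4 × 2 = 8 from the 4 double-bond units.
With 8 = 4·2 π electrons, Hückel's rule classifies the planar ring as antiaromatic.

Antiaromatic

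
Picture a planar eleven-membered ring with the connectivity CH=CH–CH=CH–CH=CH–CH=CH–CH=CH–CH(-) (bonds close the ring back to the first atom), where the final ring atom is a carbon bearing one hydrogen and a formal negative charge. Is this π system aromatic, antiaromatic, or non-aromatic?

Antiaromatic

All ring atoms are sp² and supply a p orbital to the ring (the double-bond atoms are sp², each contributing one p electron; the carbanion's lone pair occupies the p orbital); the conjugation is uninterrupted.
π-electron count: 5 × 2 = 10 from the double-bond units + 2 from the CH(-) atom = 12.
12 is a 4n count (n = 3), so the planar conjugated ring is antiaromatic.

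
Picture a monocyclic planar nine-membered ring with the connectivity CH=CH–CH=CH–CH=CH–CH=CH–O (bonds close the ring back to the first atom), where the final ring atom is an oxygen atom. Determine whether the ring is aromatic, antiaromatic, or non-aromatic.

Check conjugation: every atom in a ring double bond is sp² and brings one electron to the p orbital; the oxygen donates one lone pair from its p orbital — every position has a p orbital, so the cyclic π system is continuous.
Adding the contributions, 4 × 2 = 8 from the double-bond units + 2 from the O atom = 10.
With 10 π electrons (n = 2), the Hückel 4n+2 condition holds.

Aromatic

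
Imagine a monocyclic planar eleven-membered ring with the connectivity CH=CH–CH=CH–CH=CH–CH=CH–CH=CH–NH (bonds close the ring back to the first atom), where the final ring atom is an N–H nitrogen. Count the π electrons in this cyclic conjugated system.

All ring atoms are sp² and supply a p orbital to the ring (every atom in a ring double bond is sp² and brings one electron to the p orbital; the pyrrole-type nitrogen donates its lone pair from the p orbital); the conjugation is uninterrupted.
Adding the contributions, 5 × 2 = 10 from the double-bond units + 2 from the NH atom = 12.

12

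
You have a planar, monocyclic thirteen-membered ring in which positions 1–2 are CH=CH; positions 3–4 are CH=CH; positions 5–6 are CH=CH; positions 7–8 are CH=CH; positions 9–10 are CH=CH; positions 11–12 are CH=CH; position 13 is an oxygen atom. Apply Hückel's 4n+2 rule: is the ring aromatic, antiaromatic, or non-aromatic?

Aromatic

Every ring atom contributes a p orbital perpendicular to the ring (the double-bond atoms are sp², each contributing one p electron; the oxygen donates one lone pair from its p orbital), so the π system is cyclic and fully conjugated.
Adding the contributions, 6 × 2 = 12 from the double-bond units + 2 from the O atom = 14.
14 = 4(3) + 2, which satisfies Hückel's 4n+2 rule.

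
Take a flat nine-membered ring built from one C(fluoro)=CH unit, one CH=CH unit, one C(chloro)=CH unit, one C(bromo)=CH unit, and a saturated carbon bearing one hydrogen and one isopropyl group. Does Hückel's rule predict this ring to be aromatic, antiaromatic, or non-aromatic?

Because that saturated carbon is sp³ and has no p orbital in the ring π system at the CH(isopropyl) position, the π system cannot extend all the way around the ring.
Broken conjugation rules out both aromaticity and antiaromaticity.

Non-aromatic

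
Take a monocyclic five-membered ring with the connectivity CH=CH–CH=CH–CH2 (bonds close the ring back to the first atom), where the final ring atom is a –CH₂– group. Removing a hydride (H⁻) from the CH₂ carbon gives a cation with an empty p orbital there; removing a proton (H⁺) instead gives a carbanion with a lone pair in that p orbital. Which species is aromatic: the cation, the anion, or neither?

The anion

Once that carbon is sp², every ring atom has a p orbital and both ions are fully conjugated.
Cation: 2 × 2 + 0 = 4 π electrons → 4(1), antiaromatic.
Anion: 2 × 2 + 2 = 6 π electrons → 4(1)+2, aromatic.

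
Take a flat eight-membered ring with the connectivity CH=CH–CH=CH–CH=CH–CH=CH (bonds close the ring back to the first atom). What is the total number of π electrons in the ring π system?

The p orbitals form a continuous loop: every atom in a ring double bond is sp² and brings one electron to the p orbital. The ring is fully conjugated.
Adding the contributions, 4 × 2 = 8 from the 4 double-bond units.
(The species described is cyclooctatetraene.)

8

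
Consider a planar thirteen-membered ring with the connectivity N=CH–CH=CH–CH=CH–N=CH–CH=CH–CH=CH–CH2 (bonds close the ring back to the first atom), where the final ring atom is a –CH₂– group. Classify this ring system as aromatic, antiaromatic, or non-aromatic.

At the CH2 position, the tetrahedral CH₂ carbon is sp³ and has no p orbital in the ring π system; the ring's p-orbital overlap is broken there.
A ring that is not fully conjugated cannot be aromatic or antiaromatic regardless of its π-electron count.

Non-aromatic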